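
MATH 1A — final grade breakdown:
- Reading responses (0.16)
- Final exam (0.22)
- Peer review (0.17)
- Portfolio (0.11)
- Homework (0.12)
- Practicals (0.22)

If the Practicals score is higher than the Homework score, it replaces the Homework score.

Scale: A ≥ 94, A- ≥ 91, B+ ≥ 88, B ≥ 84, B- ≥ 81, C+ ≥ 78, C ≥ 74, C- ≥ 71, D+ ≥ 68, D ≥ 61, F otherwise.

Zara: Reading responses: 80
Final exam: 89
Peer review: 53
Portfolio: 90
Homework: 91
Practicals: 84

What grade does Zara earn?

Practicals (84) ≤ Homework (91), so Homework stays at 91.
Weighted total:
  Reading responses 80 × 0.16 = 12.8
  Final exam 89 × 0.22 = 19.58
  Peer review 53 × 0.17 = 9.01
  Portfolio 90 × 0.11 = 9.9
  Homework 91 × 0.12 = 10.92
  Practicals 84 × 0.22 = 18.48
Sum = 80.69
80.69 is ≥ 78 and < 81 → C+

C+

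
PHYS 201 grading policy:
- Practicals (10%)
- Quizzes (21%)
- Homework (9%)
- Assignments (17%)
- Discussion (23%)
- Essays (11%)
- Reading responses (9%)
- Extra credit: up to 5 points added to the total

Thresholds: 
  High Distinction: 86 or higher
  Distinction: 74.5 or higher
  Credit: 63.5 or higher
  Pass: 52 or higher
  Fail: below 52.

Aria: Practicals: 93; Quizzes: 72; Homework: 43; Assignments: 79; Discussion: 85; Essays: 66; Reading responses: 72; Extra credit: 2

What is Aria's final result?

Weighted total:
  Practicals 93 × 0.1 = 9.3
  Quizzes 72 × 0.21 = 15.12
  Homework 43 × 0.09 = 3.87
  Assignments 79 × 0.17 = 13.43
  Discussion 85 × 0.23 = 19.55
  Essays 66 × 0.11 = 7.26
  Reading responses 72 × 0.09 = 6.48
Sum = 75.01
Extra credit: 75.01 + 2 = 77.01
77.01 is ≥ 74.5 and < 86 → Distinction

Distinction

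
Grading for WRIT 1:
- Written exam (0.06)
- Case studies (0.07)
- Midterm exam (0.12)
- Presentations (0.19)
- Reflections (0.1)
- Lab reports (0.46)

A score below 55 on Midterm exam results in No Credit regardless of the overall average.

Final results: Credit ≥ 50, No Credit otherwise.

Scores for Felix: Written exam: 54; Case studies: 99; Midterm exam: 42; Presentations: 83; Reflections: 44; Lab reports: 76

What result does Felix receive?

Midterm exam score 42 < 55: minimum not met.
Weighted total:
  Written exam 54 × 0.06 = 3.24
  Case studies 99 × 0.07 = 6.93
  Midterm exam 42 × 0.12 = 5.04
  Presentations 83 × 0.19 = 15.77
  Reflections 44 × 0.1 = 4.4
  Lab reports 76 × 0.46 = 34.96
Sum = 70.34
Because the Midterm exam minimum was not met, the result is No Credit.

No Credit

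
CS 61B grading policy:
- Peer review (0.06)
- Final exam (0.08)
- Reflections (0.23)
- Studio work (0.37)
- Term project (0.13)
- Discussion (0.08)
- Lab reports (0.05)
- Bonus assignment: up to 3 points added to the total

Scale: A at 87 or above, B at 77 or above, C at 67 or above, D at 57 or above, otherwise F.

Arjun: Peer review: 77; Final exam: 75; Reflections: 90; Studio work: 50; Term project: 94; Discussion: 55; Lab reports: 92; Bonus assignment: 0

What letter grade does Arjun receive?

Weighted total:
  Peer review 77 × 0.06 = 4.62
  Final exam 75 × 0.08 = 6
  Reflections 90 × 0.23 = 20.7
  Studio work 50 × 0.37 = 18.5
  Term project 94 × 0.13 = 12.22
  Discussion 55 × 0.08 = 4.4
  Lab reports 92 × 0.05 = 4.6
Sum = 71.04
Bonus assignment: 71.04 + 0 = 71.04
71.04 is ≥ 67 and < 77 → C

C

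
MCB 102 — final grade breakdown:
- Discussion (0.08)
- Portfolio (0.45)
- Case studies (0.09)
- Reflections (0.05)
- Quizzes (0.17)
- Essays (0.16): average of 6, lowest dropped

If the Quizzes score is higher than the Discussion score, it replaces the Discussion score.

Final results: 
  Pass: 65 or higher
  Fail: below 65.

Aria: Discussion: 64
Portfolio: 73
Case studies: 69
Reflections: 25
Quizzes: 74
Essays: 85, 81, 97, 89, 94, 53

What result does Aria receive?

Pass

Essays: drop 53 → average of remaining 5 = 446/5 = 89.2
Quizzes (74) > Discussion (64), so Discussion counts as 74.
Weighted total:
  Discussion 74 × 0.08 = 5.92
  Portfolio 73 × 0.45 = 32.85
  Case studies 69 × 0.09 = 6.21
  Reflections 25 × 0.05 = 1.25
  Quizzes 74 × 0.17 = 12.58
  Essays 89.2 × 0.16 = 14.272
Sum = 73.082
73.082 ≥ 65 → Pass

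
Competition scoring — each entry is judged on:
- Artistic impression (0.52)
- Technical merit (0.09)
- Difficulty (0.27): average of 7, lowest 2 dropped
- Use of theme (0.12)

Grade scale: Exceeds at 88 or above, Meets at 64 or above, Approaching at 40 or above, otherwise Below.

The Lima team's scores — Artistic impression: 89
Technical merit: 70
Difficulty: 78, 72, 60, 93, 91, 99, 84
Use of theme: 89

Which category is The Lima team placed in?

Meets

Difficulty: drop 60, 72 → average of remaining 5 = 445/5 = 89
Weighted total:
  Artistic impression 89 × 0.52 = 46.28
  Technical merit 70 × 0.09 = 6.3
  Difficulty 89 × 0.27 = 24.03
  Use of theme 89 × 0.12 = 10.68
Sum = 87.29
87.29 is ≥ 64 and < 88 → Meets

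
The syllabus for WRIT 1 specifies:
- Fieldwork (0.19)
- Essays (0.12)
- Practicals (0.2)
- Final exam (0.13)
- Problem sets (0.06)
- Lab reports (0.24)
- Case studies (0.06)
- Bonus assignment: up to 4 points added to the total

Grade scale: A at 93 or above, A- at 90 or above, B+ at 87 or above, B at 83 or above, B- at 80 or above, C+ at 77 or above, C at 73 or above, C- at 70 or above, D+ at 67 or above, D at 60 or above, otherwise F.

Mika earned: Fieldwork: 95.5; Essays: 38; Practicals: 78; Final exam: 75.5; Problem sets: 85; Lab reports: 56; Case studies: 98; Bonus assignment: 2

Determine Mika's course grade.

Weighted total:
  Fieldwork 95.5 × 0.19 = 18.145
  Essays 38 × 0.12 = 4.56
  Practicals 78 × 0.2 = 15.6
  Final exam 75.5 × 0.13 = 9.815
  Problem sets 85 × 0.06 = 5.1
  Lab reports 56 × 0.24 = 13.44
  Case studies 98 × 0.06 = 5.88
Sum = 72.54
Bonus assignment: 72.54 + 2 = 74.54
74.54 is ≥ 73 and < 77 → C

C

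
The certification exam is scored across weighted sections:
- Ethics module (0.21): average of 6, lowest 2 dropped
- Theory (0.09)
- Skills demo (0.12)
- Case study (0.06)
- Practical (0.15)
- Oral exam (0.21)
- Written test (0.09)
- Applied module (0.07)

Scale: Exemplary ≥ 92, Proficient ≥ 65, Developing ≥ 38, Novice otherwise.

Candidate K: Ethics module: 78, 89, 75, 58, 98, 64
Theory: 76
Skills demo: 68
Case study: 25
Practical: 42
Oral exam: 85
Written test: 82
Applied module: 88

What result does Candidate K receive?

Proficient

Ethics module: drop 58, 64 → average of remaining 4 = 340/4 = 85
Weighted total:
  Ethics module 85 × 0.21 = 17.85
  Theory 76 × 0.09 = 6.84
  Skills demo 68 × 0.12 = 8.16
  Case study 25 × 0.06 = 1.5
  Practical 42 × 0.15 = 6.3
  Oral exam 85 × 0.21 = 17.85
  Written test 82 × 0.09 = 7.38
  Applied module 88 × 0.07 = 6.16
Sum = 72.04
72.04 is ≥ 65 and < 92 → Proficient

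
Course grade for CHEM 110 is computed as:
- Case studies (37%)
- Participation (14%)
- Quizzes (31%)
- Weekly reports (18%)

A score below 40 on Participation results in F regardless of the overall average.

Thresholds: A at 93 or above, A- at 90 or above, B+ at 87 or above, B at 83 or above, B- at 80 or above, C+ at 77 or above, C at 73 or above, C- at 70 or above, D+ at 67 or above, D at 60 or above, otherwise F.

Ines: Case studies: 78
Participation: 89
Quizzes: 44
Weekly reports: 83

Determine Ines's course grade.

D+

Participation score 89 ≥ 40: minimum met.
Weighted total:
  Case studies 78 × 0.37 = 28.86
  Participation 89 × 0.14 = 12.46
  Quizzes 44 × 0.31 = 13.64
  Weekly reports 83 × 0.18 = 14.94
Sum = 69.9
69.9 is ≥ 67 and < 70 → D+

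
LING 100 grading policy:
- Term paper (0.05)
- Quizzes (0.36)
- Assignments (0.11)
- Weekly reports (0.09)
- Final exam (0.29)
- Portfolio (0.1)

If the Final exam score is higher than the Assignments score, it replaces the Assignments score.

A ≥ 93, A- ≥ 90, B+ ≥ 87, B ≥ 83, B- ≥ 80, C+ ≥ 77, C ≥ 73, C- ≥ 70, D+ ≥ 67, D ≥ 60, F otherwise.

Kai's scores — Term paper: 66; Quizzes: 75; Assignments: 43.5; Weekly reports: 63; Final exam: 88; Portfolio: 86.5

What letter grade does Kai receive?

Final exam (88) > Assignments (43.5), so Assignments counts as 88.
Weighted total:
  Term paper 66 × 0.05 = 3.3
  Quizzes 75 × 0.36 = 27
  Assignments 88 × 0.11 = 9.68
  Weekly reports 63 × 0.09 = 5.67
  Final exam 88 × 0.29 = 25.52
  Portfolio 86.5 × 0.1 = 8.65
Sum = 79.82
79.82 is ≥ 77 and < 80 → C+

C+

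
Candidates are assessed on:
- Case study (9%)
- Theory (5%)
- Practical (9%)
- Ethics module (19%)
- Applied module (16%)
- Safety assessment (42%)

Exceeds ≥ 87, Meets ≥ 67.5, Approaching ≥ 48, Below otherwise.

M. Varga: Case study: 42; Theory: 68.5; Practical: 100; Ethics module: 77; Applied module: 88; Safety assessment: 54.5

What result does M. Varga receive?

Meets

Weighted total:
  Case study 42 × 0.09 = 3.78
  Theory 68.5 × 0.05 = 3.425
  Practical 100 × 0.09 = 9
  Ethics module 77 × 0.19 = 14.63
  Applied module 88 × 0.16 = 14.08
  Safety assessment 54.5 × 0.42 = 22.89
Sum = 67.805
67.805 is ≥ 67.5 and < 87 → Meets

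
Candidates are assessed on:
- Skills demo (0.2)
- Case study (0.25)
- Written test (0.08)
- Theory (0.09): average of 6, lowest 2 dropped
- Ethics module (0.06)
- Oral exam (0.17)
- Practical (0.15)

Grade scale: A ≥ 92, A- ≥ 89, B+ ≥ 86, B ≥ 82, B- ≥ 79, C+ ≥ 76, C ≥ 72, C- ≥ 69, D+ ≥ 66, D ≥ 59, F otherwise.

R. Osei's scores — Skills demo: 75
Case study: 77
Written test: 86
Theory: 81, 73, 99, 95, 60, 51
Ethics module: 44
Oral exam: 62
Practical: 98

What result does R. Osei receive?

C+

Theory: drop 51, 60 → average of remaining 4 = 348/4 = 87
Weighted total:
  Skills demo 75 × 0.2 = 15
  Case study 77 × 0.25 = 19.25
  Written test 86 × 0.08 = 6.88
  Theory 87 × 0.09 = 7.83
  Ethics module 44 × 0.06 = 2.64
  Oral exam 62 × 0.17 = 10.54
  Practical 98 × 0.15 = 14.7
Sum = 76.84
76.84 is ≥ 76 and < 79 → C+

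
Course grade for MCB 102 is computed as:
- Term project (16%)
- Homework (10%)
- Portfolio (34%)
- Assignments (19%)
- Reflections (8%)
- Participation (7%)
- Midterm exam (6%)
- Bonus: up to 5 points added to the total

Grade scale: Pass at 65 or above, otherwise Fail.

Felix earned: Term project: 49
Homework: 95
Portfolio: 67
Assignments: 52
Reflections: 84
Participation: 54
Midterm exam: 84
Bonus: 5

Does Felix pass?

Pass

Weighted total:
  Term project 49 × 0.16 = 7.84
  Homework 95 × 0.1 = 9.5
  Portfolio 67 × 0.34 = 22.78
  Assignments 52 × 0.19 = 9.88
  Reflections 84 × 0.08 = 6.72
  Participation 54 × 0.07 = 3.78
  Midterm exam 84 × 0.06 = 5.04
Sum = 65.54
Bonus: 65.54 + 5 = 70.54
70.54 ≥ 65 → Pass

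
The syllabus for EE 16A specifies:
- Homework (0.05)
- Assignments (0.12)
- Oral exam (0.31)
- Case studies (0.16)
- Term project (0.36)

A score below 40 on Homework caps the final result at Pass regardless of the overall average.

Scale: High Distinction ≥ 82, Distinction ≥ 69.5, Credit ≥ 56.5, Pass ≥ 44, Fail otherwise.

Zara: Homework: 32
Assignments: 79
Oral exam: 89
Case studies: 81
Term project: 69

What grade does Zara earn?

Homework score 32 < 40: minimum not met.
Weighted total:
  Homework 32 × 0.05 = 1.6
  Assignments 79 × 0.12 = 9.48
  Oral exam 89 × 0.31 = 27.59
  Case studies 81 × 0.16 = 12.96
  Term project 69 × 0.36 = 24.84
Sum = 76.47
76.47 would be Distinction; cap at Pass applies → Pass.

Pass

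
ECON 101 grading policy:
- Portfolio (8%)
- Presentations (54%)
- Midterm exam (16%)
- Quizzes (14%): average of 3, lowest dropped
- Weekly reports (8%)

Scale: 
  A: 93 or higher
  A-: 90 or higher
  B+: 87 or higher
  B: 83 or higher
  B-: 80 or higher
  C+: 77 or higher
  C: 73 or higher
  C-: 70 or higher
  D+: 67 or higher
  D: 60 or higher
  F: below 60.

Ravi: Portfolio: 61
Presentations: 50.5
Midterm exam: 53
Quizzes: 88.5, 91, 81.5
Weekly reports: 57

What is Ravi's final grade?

Quizzes: drop 81.5 → average of remaining 2 = 179.5/2 = 89.75
Weighted total:
  Portfolio 61 × 0.08 = 4.88
  Presentations 50.5 × 0.54 = 27.27
  Midterm exam 53 × 0.16 = 8.48
  Quizzes 89.75 × 0.14 = 12.565
  Weekly reports 57 × 0.08 = 4.56
Sum = 57.755
57.755 < 60 → F

F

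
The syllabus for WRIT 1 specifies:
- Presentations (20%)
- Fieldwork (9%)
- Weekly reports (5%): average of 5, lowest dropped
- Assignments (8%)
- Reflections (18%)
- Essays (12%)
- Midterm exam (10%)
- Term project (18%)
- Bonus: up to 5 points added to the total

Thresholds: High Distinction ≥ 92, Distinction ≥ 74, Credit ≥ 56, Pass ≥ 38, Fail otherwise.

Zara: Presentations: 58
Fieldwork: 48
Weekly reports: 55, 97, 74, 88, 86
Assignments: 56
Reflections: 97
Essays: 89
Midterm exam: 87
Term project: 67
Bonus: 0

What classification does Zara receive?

Weekly reports: drop 55 → average of remaining 4 = 345/4 = 86.25
Weighted total:
  Presentations 58 × 0.2 = 11.6
  Fieldwork 48 × 0.09 = 4.32
  Weekly reports 86.25 × 0.05 = 4.3125
  Assignments 56 × 0.08 = 4.48
  Reflections 97 × 0.18 = 17.46
  Essays 89 × 0.12 = 10.68
  Midterm exam 87 × 0.1 = 8.7
  Term project 67 × 0.18 = 12.06
Sum = 73.6125
Bonus: 73.6125 + 0 = 73.6125
73.6125 is ≥ 56 and < 74 → Credit

Credit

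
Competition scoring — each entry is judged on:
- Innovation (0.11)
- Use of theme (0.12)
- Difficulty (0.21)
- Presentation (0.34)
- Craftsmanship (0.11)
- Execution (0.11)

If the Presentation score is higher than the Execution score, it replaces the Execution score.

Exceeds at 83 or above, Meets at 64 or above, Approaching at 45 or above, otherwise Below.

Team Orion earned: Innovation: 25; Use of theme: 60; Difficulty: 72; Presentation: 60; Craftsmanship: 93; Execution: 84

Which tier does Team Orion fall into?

Presentation (60) ≤ Execution (84), so Execution stays at 84.
Weighted total:
  Innovation 25 × 0.11 = 2.75
  Use of theme 60 × 0.12 = 7.2
  Difficulty 72 × 0.21 = 15.12
  Presentation 60 × 0.34 = 20.4
  Craftsmanship 93 × 0.11 = 10.23
  Execution 84 × 0.11 = 9.24
Sum = 64.94
64.94 is ≥ 64 and < 83 → Meets

Meets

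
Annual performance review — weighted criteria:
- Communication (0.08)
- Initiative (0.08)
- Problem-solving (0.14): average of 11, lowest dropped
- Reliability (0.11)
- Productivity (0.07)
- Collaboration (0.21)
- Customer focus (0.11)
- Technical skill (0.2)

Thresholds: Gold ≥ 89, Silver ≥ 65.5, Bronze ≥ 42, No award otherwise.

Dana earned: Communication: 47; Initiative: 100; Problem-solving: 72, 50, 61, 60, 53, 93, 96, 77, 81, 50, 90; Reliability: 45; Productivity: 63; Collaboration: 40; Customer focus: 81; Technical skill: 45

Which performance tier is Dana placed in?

Bronze

Problem-solving: drop 50 → average of remaining 10 = 733/10 = 73.3
Weighted total:
  Communication 47 × 0.08 = 3.76
  Initiative 100 × 0.08 = 8
  Problem-solving 73.3 × 0.14 = 10.262
  Reliability 45 × 0.11 = 4.95
  Productivity 63 × 0.07 = 4.41
  Collaboration 40 × 0.21 = 8.4
  Customer focus 81 × 0.11 = 8.91
  Technical skill 45 × 0.2 = 9
Sum = 57.692
57.692 is ≥ 42 and < 65.5 → Bronze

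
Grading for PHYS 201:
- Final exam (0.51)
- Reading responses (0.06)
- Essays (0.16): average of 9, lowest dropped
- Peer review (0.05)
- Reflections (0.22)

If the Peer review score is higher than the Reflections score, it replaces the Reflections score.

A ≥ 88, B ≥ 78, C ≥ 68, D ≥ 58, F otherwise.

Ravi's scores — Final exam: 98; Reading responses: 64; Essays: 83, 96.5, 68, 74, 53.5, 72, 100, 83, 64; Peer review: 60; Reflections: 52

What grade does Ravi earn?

Essays: drop 53.5 → average of remaining 8 = 640.5/8 = 80.0625
Peer review (60) > Reflections (52), so Reflections counts as 60.
Weighted total:
  Final exam 98 × 0.51 = 49.98
  Reading responses 64 × 0.06 = 3.84
  Essays 80.0625 × 0.16 = 12.81
  Peer review 60 × 0.05 = 3
  Reflections 60 × 0.22 = 13.2
Sum = 82.83
82.83 is ≥ 78 and < 88 → B

B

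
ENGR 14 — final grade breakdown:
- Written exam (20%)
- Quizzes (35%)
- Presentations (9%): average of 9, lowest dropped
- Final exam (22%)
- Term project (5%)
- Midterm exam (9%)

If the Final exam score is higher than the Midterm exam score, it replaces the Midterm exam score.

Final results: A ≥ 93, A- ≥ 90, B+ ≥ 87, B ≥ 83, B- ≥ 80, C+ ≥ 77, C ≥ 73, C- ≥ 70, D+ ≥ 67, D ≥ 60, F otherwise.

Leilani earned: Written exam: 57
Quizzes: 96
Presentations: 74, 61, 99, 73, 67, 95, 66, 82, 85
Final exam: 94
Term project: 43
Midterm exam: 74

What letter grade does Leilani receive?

B

Presentations: drop 61 → average of remaining 8 = 641/8 = 80.125
Final exam (94) > Midterm exam (74), so Midterm exam counts as 94.
Weighted total:
  Written exam 57 × 0.2 = 11.4
  Quizzes 96 × 0.35 = 33.6
  Presentations 80.125 × 0.09 = 7.21125
  Final exam 94 × 0.22 = 20.68
  Term project 43 × 0.05 = 2.15
  Midterm exam 94 × 0.09 = 8.46
Sum = 83.50125
83.50125 is ≥ 83 and < 87 → B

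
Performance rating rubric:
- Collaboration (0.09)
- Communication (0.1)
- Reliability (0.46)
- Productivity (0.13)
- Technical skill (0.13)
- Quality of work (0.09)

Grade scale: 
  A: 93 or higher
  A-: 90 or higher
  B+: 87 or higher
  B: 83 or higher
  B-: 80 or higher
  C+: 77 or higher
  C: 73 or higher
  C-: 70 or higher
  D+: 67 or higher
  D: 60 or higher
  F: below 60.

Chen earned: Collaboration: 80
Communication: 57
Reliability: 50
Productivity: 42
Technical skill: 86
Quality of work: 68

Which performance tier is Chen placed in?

Weighted total:
  Collaboration 80 × 0.09 = 7.2
  Communication 57 × 0.1 = 5.7
  Reliability 50 × 0.46 = 23
  Productivity 42 × 0.13 = 5.46
  Technical skill 86 × 0.13 = 11.18
  Quality of work 68 × 0.09 = 6.12
Sum = 58.66
58.66 < 60 → F

F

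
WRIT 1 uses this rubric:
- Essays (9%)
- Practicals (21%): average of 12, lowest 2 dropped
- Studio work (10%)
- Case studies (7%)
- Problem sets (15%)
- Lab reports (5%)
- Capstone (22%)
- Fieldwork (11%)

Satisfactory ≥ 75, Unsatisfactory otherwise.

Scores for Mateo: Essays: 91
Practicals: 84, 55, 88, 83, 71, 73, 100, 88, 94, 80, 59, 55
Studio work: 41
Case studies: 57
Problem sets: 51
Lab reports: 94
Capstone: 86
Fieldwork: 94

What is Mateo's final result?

Satisfactory

Practicals: drop 55, 55 → average of remaining 10 = 820/10 = 82
Weighted total:
  Essays 91 × 0.09 = 8.19
  Practicals 82 × 0.21 = 17.22
  Studio work 41 × 0.1 = 4.1
  Case studies 57 × 0.07 = 3.99
  Problem sets 51 × 0.15 = 7.65
  Lab reports 94 × 0.05 = 4.7
  Capstone 86 × 0.22 = 18.92
  Fieldwork 94 × 0.11 = 10.34
Sum = 75.11
75.11 ≥ 75 → Satisfactory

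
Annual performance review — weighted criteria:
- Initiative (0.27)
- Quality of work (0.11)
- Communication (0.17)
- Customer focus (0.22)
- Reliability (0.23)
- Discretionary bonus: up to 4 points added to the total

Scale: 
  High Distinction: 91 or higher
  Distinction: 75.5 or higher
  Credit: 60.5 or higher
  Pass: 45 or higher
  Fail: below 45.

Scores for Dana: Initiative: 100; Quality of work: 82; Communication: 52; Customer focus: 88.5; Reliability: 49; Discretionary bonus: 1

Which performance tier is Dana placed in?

Weighted total:
  Initiative 100 × 0.27 = 27
  Quality of work 82 × 0.11 = 9.02
  Communication 52 × 0.17 = 8.84
  Customer focus 88.5 × 0.22 = 19.47
  Reliability 49 × 0.23 = 11.27
Sum = 75.6
Discretionary bonus: 75.6 + 1 = 76.6
76.6 is ≥ 75.5 and < 91 → Distinction

Distinction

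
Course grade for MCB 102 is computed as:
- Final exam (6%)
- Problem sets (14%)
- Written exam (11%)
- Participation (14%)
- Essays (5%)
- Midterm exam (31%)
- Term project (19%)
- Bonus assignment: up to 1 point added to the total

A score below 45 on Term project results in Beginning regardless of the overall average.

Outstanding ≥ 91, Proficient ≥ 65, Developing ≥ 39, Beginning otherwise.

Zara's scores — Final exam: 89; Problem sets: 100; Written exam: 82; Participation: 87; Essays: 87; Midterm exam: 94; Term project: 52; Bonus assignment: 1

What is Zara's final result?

Proficient

Term project score 52 ≥ 45: minimum met.
Weighted total:
  Final exam 89 × 0.06 = 5.34
  Problem sets 100 × 0.14 = 14
  Written exam 82 × 0.11 = 9.02
  Participation 87 × 0.14 = 12.18
  Essays 87 × 0.05 = 4.35
  Midterm exam 94 × 0.31 = 29.14
  Term project 52 × 0.19 = 9.88
Sum = 83.91
Bonus assignment: 83.91 + 1 = 84.91
84.91 is ≥ 65 and < 91 → Proficient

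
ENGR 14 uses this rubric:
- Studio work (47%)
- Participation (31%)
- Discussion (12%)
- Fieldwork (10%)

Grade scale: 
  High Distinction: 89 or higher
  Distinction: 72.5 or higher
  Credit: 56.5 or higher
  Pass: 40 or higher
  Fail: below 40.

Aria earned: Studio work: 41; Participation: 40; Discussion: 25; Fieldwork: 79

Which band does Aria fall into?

Pass

Weighted total:
  Studio work 41 × 0.47 = 19.27
  Participation 40 × 0.31 = 12.4
  Discussion 25 × 0.12 = 3
  Fieldwork 79 × 0.1 = 7.9
Sum = 42.57
42.57 is ≥ 40 and < 56.5 → Pass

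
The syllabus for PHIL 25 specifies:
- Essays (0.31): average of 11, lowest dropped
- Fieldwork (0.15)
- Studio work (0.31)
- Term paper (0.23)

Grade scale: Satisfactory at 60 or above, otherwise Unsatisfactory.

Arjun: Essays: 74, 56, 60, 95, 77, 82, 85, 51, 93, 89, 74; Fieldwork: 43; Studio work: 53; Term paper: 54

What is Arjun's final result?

Essays: drop 51 → average of remaining 10 = 785/10 = 78.5
Weighted total:
  Essays 78.5 × 0.31 = 24.335
  Fieldwork 43 × 0.15 = 6.45
  Studio work 53 × 0.31 = 16.43
  Term paper 54 × 0.23 = 12.42
Sum = 59.635
59.635 < 60 → Unsatisfactory

Unsatisfactory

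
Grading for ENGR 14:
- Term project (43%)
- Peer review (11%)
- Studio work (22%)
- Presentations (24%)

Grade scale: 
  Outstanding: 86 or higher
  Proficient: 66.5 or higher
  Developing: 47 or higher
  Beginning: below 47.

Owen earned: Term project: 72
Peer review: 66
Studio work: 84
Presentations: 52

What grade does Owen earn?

Weighted total:
  Term project 72 × 0.43 = 30.96
  Peer review 66 × 0.11 = 7.26
  Studio work 84 × 0.22 = 18.48
  Presentations 52 × 0.24 = 12.48
Sum = 69.18
69.18 is ≥ 66.5 and < 86 → Proficient

Proficient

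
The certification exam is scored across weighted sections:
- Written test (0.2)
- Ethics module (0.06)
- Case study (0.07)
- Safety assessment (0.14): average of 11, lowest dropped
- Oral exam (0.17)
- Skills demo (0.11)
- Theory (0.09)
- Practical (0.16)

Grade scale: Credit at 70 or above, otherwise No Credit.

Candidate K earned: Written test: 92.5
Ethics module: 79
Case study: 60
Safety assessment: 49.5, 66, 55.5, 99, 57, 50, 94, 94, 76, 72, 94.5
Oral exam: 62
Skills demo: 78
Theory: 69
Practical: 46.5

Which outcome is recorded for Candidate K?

Safety assessment: drop 49.5 → average of remaining 10 = 758/10 = 75.8
Weighted total:
  Written test 92.5 × 0.2 = 18.5
  Ethics module 79 × 0.06 = 4.74
  Case study 60 × 0.07 = 4.2
  Safety assessment 75.8 × 0.14 = 10.612
  Oral exam 62 × 0.17 = 10.54
  Skills demo 78 × 0.11 = 8.58
  Theory 69 × 0.09 = 6.21
  Practical 46.5 × 0.16 = 7.44
Sum = 70.822
70.822 ≥ 70 → Credit

Credit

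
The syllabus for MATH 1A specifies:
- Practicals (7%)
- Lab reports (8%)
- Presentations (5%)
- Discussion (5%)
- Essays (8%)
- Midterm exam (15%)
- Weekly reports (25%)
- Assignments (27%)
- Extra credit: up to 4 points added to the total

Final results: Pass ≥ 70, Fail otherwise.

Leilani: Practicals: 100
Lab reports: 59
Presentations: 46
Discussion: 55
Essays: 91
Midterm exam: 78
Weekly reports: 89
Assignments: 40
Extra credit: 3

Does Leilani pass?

Pass

Weighted total:
  Practicals 100 × 0.07 = 7
  Lab reports 59 × 0.08 = 4.72
  Presentations 46 × 0.05 = 2.3
  Discussion 55 × 0.05 = 2.75
  Essays 91 × 0.08 = 7.28
  Midterm exam 78 × 0.15 = 11.7
  Weekly reports 89 × 0.25 = 22.25
  Assignments 40 × 0.27 = 10.8
Sum = 68.8
Extra credit: 68.8 + 3 = 71.8
71.8 ≥ 70 → Pass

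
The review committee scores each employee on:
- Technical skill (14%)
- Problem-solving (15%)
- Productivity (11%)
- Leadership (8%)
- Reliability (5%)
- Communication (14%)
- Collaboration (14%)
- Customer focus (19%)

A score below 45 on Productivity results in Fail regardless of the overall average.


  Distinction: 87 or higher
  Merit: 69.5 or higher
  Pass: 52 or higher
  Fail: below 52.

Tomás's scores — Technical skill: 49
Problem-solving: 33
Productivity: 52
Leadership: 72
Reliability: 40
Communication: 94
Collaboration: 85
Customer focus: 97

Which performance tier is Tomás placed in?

Pass

Productivity score 52 ≥ 45: minimum met.
Weighted total:
  Technical skill 49 × 0.14 = 6.86
  Problem-solving 33 × 0.15 = 4.95
  Productivity 52 × 0.11 = 5.72
  Leadership 72 × 0.08 = 5.76
  Reliability 40 × 0.05 = 2
  Communication 94 × 0.14 = 13.16
  Collaboration 85 × 0.14 = 11.9
  Customer focus 97 × 0.19 = 18.43
Sum = 68.78
68.78 is ≥ 52 and < 69.5 → Pass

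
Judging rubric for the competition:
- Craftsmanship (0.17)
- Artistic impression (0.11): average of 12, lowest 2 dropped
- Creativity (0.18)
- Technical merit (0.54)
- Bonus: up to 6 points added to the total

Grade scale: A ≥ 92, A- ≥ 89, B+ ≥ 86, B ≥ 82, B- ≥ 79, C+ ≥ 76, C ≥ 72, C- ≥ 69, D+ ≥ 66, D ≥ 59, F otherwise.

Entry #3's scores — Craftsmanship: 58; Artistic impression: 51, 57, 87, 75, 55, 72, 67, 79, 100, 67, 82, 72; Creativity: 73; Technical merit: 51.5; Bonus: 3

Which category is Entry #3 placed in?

Artistic impression: drop 51, 55 → average of remaining 10 = 758/10 = 75.8
Weighted total:
  Craftsmanship 58 × 0.17 = 9.86
  Artistic impression 75.8 × 0.11 = 8.338
  Creativity 73 × 0.18 = 13.14
  Technical merit 51.5 × 0.54 = 27.81
Sum = 59.148
Bonus: 59.148 + 3 = 62.148
62.148 is ≥ 59 and < 66 → D

D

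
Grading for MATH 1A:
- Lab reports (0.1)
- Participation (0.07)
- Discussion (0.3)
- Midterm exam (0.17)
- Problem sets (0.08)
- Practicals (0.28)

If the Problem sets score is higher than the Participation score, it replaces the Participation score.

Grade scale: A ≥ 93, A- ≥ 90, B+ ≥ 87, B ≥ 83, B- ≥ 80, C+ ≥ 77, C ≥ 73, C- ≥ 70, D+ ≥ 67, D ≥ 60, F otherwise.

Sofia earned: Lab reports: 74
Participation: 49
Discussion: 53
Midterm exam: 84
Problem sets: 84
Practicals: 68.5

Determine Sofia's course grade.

D+

Problem sets (84) > Participation (49), so Participation counts as 84.
Weighted total:
  Lab reports 74 × 0.1 = 7.4
  Participation 84 × 0.07 = 5.88
  Discussion 53 × 0.3 = 15.9
  Midterm exam 84 × 0.17 = 14.28
  Problem sets 84 × 0.08 = 6.72
  Practicals 68.5 × 0.28 = 19.18
Sum = 69.36
69.36 is ≥ 67 and < 70 → D+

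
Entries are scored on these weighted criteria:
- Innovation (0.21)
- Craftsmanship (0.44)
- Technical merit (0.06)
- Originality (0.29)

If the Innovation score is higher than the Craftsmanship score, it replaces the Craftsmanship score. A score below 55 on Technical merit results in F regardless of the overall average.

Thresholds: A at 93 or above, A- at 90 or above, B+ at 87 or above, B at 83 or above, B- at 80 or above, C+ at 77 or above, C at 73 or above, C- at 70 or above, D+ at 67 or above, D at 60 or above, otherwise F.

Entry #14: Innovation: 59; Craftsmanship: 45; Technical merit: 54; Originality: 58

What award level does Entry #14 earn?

F

Innovation (59) > Craftsmanship (45), so Craftsmanship counts as 59.
Technical merit score 54 < 55: minimum not met.
Weighted total:
  Innovation 59 × 0.21 = 12.39
  Craftsmanship 59 × 0.44 = 25.96
  Technical merit 54 × 0.06 = 3.24
  Originality 58 × 0.29 = 16.82
Sum = 58.41
Because the Technical merit minimum was not met, the result is F.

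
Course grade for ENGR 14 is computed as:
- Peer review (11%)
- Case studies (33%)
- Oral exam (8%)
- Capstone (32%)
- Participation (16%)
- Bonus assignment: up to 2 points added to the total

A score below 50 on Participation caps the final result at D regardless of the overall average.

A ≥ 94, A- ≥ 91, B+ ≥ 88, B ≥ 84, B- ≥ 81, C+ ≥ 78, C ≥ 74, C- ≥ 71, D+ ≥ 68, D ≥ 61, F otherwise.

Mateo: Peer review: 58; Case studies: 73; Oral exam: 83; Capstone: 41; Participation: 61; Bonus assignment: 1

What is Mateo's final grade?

F

Participation score 61 ≥ 50: minimum met.
Weighted total:
  Peer review 58 × 0.11 = 6.38
  Case studies 73 × 0.33 = 24.09
  Oral exam 83 × 0.08 = 6.64
  Capstone 41 × 0.32 = 13.12
  Participation 61 × 0.16 = 9.76
Sum = 59.99
Bonus assignment: 59.99 + 1 = 60.99
60.99 < 61 → F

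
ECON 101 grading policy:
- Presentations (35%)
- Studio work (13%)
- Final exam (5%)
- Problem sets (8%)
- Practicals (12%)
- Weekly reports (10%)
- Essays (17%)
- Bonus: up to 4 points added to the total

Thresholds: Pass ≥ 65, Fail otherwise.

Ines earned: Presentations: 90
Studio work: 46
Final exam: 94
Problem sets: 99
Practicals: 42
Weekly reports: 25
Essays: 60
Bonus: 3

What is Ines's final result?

Weighted total:
  Presentations 90 × 0.35 = 31.5
  Studio work 46 × 0.13 = 5.98
  Final exam 94 × 0.05 = 4.7
  Problem sets 99 × 0.08 = 7.92
  Practicals 42 × 0.12 = 5.04
  Weekly reports 25 × 0.1 = 2.5
  Essays 60 × 0.17 = 10.2
Sum = 67.84
Bonus: 67.84 + 3 = 70.84
70.84 ≥ 65 → Pass

Pass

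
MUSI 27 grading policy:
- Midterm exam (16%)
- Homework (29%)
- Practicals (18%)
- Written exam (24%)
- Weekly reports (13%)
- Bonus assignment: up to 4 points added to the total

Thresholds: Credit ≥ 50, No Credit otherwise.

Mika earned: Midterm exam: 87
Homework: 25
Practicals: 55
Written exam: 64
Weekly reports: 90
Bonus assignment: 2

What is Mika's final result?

Weighted total:
  Midterm exam 87 × 0.16 = 13.92
  Homework 25 × 0.29 = 7.25
  Practicals 55 × 0.18 = 9.9
  Written exam 64 × 0.24 = 15.36
  Weekly reports 90 × 0.13 = 11.7
Sum = 58.13
Bonus assignment: 58.13 + 2 = 60.13
60.13 ≥ 50 → Credit

Credit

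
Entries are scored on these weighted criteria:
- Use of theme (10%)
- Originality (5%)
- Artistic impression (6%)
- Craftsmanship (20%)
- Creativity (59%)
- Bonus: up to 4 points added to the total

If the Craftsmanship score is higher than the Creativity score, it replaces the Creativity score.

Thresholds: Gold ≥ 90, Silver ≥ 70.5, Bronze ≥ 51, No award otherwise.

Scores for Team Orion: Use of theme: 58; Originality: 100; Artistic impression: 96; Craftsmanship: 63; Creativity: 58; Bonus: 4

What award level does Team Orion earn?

Bronze

Craftsmanship (63) > Creativity (58), so Creativity counts as 63.
Weighted total:
  Use of theme 58 × 0.1 = 5.8
  Originality 100 × 0.05 = 5
  Artistic impression 96 × 0.06 = 5.76
  Craftsmanship 63 × 0.2 = 12.6
  Creativity 63 × 0.59 = 37.17
Sum = 66.33
Bonus: 66.33 + 4 = 70.33
70.33 is ≥ 51 and < 70.5 → Bronze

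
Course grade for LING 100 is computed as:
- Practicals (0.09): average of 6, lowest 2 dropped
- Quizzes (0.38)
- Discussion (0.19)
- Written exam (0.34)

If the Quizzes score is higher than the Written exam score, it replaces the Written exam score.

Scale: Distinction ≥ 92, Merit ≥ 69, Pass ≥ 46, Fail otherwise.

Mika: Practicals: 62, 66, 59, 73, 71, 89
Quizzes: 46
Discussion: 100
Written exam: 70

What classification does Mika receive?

Practicals: drop 59, 62 → average of remaining 4 = 299/4 = 74.75
Quizzes (46) ≤ Written exam (70), so Written exam stays at 70.
Weighted total:
  Practicals 74.75 × 0.09 = 6.7275
  Quizzes 46 × 0.38 = 17.48
  Discussion 100 × 0.19 = 19
  Written exam 70 × 0.34 = 23.8
Sum = 67.0075
67.0075 is ≥ 46 and < 69 → Pass

Pass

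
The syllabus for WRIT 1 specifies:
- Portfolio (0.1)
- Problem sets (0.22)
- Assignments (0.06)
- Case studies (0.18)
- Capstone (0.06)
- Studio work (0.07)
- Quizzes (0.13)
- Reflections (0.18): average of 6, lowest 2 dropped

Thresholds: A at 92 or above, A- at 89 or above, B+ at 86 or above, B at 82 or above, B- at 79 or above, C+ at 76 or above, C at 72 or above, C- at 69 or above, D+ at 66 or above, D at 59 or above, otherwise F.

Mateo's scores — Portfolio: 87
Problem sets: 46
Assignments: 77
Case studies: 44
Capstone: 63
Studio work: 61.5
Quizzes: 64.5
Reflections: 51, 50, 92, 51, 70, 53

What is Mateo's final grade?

D

Reflections: drop 50, 51 → average of remaining 4 = 266/4 = 66.5
Weighted total:
  Portfolio 87 × 0.1 = 8.7
  Problem sets 46 × 0.22 = 10.12
  Assignments 77 × 0.06 = 4.62
  Case studies 44 × 0.18 = 7.92
  Capstone 63 × 0.06 = 3.78
  Studio work 61.5 × 0.07 = 4.305
  Quizzes 64.5 × 0.13 = 8.385
  Reflections 66.5 × 0.18 = 11.97
Sum = 59.8
59.8 is ≥ 59 and < 66 → D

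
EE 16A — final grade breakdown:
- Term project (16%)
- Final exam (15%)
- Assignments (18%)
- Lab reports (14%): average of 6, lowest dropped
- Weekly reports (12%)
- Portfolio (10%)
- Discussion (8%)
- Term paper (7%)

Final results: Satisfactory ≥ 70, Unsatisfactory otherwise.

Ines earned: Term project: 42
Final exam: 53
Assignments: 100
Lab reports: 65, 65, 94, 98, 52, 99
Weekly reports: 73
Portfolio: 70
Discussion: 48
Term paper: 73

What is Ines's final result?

Unsatisfactory

Lab reports: drop 52 → average of remaining 5 = 421/5 = 84.2
Weighted total:
  Term project 42 × 0.16 = 6.72
  Final exam 53 × 0.15 = 7.95
  Assignments 100 × 0.18 = 18
  Lab reports 84.2 × 0.14 = 11.788
  Weekly reports 73 × 0.12 = 8.76
  Portfolio 70 × 0.1 = 7
  Discussion 48 × 0.08 = 3.84
  Term paper 73 × 0.07 = 5.11
Sum = 69.168
69.168 < 70 → Unsatisfactory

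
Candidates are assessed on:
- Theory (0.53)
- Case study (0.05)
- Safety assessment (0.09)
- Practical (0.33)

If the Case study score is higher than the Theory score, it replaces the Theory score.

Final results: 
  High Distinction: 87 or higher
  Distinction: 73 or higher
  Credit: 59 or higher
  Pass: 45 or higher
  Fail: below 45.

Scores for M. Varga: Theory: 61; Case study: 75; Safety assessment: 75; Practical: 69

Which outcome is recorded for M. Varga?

Distinction

Case study (75) > Theory (61), so Theory counts as 75.
Weighted total:
  Theory 75 × 0.53 = 39.75
  Case study 75 × 0.05 = 3.75
  Safety assessment 75 × 0.09 = 6.75
  Practical 69 × 0.33 = 22.77
Sum = 73.02
73.02 is ≥ 73 and < 87 → Distinction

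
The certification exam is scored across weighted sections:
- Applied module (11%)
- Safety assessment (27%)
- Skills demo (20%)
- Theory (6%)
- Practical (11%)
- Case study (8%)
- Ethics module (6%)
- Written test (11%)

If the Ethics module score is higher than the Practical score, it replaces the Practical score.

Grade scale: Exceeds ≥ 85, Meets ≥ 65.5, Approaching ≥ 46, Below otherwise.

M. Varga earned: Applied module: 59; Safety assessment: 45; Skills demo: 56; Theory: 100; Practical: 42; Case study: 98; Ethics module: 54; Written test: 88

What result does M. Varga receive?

Ethics module (54) > Practical (42), so Practical counts as 54.
Weighted total:
  Applied module 59 × 0.11 = 6.49
  Safety assessment 45 × 0.27 = 12.15
  Skills demo 56 × 0.2 = 11.2
  Theory 100 × 0.06 = 6
  Practical 54 × 0.11 = 5.94
  Case study 98 × 0.08 = 7.84
  Ethics module 54 × 0.06 = 3.24
  Written test 88 × 0.11 = 9.68
Sum = 62.54
62.54 is ≥ 46 and < 65.5 → Approaching

Approaching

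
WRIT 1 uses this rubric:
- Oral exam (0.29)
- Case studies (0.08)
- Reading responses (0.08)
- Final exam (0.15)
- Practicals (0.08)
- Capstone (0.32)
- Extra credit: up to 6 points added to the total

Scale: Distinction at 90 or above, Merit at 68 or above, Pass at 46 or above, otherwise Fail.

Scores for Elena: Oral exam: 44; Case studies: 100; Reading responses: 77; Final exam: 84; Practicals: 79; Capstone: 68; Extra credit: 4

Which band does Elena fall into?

Merit

Weighted total:
  Oral exam 44 × 0.29 = 12.76
  Case studies 100 × 0.08 = 8
  Reading responses 77 × 0.08 = 6.16
  Final exam 84 × 0.15 = 12.6
  Practicals 79 × 0.08 = 6.32
  Capstone 68 × 0.32 = 21.76
Sum = 67.6
Extra credit: 67.6 + 4 = 71.6
71.6 is ≥ 68 and < 90 → Merit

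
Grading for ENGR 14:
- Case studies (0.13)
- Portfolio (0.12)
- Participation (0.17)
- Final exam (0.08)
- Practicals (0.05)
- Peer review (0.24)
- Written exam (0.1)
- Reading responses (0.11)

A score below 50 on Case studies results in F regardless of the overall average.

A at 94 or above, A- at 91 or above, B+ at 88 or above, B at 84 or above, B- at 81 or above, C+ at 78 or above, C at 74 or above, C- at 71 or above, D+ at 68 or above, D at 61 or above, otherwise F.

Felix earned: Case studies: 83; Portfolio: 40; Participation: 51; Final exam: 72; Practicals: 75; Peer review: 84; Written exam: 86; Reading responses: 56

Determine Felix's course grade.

Case studies score 83 ≥ 50: minimum met.
Weighted total:
  Case studies 83 × 0.13 = 10.79
  Portfolio 40 × 0.12 = 4.8
  Participation 51 × 0.17 = 8.67
  Final exam 72 × 0.08 = 5.76
  Practicals 75 × 0.05 = 3.75
  Peer review 84 × 0.24 = 20.16
  Written exam 86 × 0.1 = 8.6
  Reading responses 56 × 0.11 = 6.16
Sum = 68.69
68.69 is ≥ 68 and < 71 → D+

D+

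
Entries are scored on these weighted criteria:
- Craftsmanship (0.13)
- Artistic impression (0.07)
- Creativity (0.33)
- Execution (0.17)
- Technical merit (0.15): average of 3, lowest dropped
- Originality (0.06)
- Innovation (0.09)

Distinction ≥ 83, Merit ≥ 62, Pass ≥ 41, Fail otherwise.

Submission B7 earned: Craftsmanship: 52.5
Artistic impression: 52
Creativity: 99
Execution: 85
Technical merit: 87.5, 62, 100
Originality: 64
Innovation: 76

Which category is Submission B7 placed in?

Technical merit: drop 62 → average of remaining 2 = 187.5/2 = 93.75
Weighted total:
  Craftsmanship 52.5 × 0.13 = 6.825
  Artistic impression 52 × 0.07 = 3.64
  Creativity 99 × 0.33 = 32.67
  Execution 85 × 0.17 = 14.45
  Technical merit 93.75 × 0.15 = 14.0625
  Originality 64 × 0.06 = 3.84
  Innovation 76 × 0.09 = 6.84
Sum = 82.3275
82.3275 is ≥ 62 and < 83 → Merit

Merit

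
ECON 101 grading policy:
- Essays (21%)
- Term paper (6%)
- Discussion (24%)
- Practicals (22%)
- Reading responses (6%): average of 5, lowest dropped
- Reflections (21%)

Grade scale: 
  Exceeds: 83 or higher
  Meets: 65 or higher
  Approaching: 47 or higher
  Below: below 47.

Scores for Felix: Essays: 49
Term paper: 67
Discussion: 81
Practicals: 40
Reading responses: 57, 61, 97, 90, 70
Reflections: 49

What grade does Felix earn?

Reading responses: drop 57 → average of remaining 4 = 318/4 = 79.5
Weighted total:
  Essays 49 × 0.21 = 10.29
  Term paper 67 × 0.06 = 4.02
  Discussion 81 × 0.24 = 19.44
  Practicals 40 × 0.22 = 8.8
  Reading responses 79.5 × 0.06 = 4.77
  Reflections 49 × 0.21 = 10.29
Sum = 57.61
57.61 is ≥ 47 and < 65 → Approaching

Approaching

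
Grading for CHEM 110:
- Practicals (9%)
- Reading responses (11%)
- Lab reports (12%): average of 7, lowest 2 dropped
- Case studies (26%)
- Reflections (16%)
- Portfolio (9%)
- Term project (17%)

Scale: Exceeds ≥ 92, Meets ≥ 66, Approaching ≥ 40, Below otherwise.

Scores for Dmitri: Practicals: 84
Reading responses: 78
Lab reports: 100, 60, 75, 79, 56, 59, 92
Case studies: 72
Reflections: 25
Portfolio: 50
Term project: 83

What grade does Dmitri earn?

Meets

Lab reports: drop 56, 59 → average of remaining 5 = 406/5 = 81.2
Weighted total:
  Practicals 84 × 0.09 = 7.56
  Reading responses 78 × 0.11 = 8.58
  Lab reports 81.2 × 0.12 = 9.744
  Case studies 72 × 0.26 = 18.72
  Reflections 25 × 0.16 = 4
  Portfolio 50 × 0.09 = 4.5
  Term project 83 × 0.17 = 14.11
Sum = 67.214
67.214 is ≥ 66 and < 92 → Meets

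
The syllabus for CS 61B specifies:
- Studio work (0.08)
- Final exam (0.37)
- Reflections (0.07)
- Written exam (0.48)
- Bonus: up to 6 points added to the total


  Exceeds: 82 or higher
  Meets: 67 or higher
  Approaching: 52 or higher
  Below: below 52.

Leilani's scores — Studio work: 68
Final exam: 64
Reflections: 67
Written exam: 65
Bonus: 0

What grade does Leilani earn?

Weighted total:
  Studio work 68 × 0.08 = 5.44
  Final exam 64 × 0.37 = 23.68
  Reflections 67 × 0.07 = 4.69
  Written exam 65 × 0.48 = 31.2
Sum = 65.01
Bonus: 65.01 + 0 = 65.01
65.01 is ≥ 52 and < 67 → Approaching

Approaching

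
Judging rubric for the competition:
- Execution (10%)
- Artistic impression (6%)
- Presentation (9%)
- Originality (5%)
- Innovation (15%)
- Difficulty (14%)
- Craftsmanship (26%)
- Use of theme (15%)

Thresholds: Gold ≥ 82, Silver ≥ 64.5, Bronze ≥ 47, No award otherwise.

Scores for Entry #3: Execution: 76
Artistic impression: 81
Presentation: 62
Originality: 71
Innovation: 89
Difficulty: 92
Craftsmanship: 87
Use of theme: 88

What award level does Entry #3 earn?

Gold

Weighted total:
  Execution 76 × 0.1 = 7.6
  Artistic impression 81 × 0.06 = 4.86
  Presentation 62 × 0.09 = 5.58
  Originality 71 × 0.05 = 3.55
  Innovation 89 × 0.15 = 13.35
  Difficulty 92 × 0.14 = 12.88
  Craftsmanship 87 × 0.26 = 22.62
  Use of theme 88 × 0.15 = 13.2
Sum = 83.64
83.64 ≥ 82 → Gold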